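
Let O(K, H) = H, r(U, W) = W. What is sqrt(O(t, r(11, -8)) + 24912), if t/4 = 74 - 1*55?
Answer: 2*sqrt(6226) ≈ 157.81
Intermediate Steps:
t = 76 (t = 4*(74 - 1*55) = 4*(74 - 55) = 4*19 = 76)
sqrt(O(t, r(11, -8)) + 24912) = sqrt(-8 + 24912) = sqrt(24904) = 2*sqrt(6226)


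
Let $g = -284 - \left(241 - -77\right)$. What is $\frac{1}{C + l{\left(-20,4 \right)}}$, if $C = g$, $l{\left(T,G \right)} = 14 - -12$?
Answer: $- \frac{1}{576} \approx -0.0017361$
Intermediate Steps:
$l{\left(T,G \right)} = 26$ ($l{\left(T,G \right)} = 14 + 12 = 26$)
$g = -602$ ($g = -284 - \left(241 + 77\right) = -284 - 318 = -602$)
$C = -602$
$\frac{1}{C + l{\left(-20,4 \right)}} = \frac{1}{-602 + 26} = \frac{1}{-576} = - \frac{1}{576}$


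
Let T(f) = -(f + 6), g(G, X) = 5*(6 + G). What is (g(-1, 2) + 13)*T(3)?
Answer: -342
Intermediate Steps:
g(G, X) = 30 + 5*G
T(f) = -6 - f (T(f) = -(6 + f) = -6 - f)
(g(-1, 2) + 13)*T(3) = ((30 + 5*(-1)) + 13)*(-6 - 1*3) = ((30 - 5) + 13)*(-6 - 3) = (25 + 13)*(-9) = 38*(-9) = -342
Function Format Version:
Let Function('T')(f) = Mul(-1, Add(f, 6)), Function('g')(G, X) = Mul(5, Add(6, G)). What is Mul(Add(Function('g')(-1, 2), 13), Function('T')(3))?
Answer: -342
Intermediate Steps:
Function('g')(G, X) = Add(30, Mul(5, G))
Function('T')(f) = Add(-6, Mul(-1, f)) (Function('T')(f) = Mul(-1, Add(6, f)) = Add(-6, Mul(-1, f)))
Mul(Add(Function('g')(-1, 2), 13), Function('T')(3)) = Mul(Add(Add(30, Mul(5, -1)), 13), Add(-6, Mul(-1, 3))) = Mul(Add(Add(30, -5), 13), Add(-6, -3)) = Mul(Add(25, 13), -9) = Mul(38, -9) = -342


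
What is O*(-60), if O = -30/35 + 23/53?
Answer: 9420/371 ≈ 25.391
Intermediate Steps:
O = -157/371 (O = -30*1/35 + 23*(1/53) = -6/7 + 23/53 = -157/371 ≈ -0.42318)
O*(-60) = -157/371*(-60) = 9420/371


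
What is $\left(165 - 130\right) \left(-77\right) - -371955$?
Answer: $369260$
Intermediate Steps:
$\left(165 - 130\right) \left(-77\right) - -371955 = \left(165 - 130\right) \left(-77\right) + 371955 = 35 \left(-77\right) + 371955 = -2695 + 371955 = 369260$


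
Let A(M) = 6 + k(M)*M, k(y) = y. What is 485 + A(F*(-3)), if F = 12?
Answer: 1787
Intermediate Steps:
A(M) = 6 + M² (A(M) = 6 + M*M = 6 + M²)
485 + A(F*(-3)) = 485 + (6 + (12*(-3))²) = 485 + (6 + (-36)²) = 485 + (6 + 1296) = 485 + 1302 = 1787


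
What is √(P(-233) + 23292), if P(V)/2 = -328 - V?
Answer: √23102 ≈ 151.99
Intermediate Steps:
P(V) = -656 - 2*V (P(V) = 2*(-328 - V) = -656 - 2*V)
√(P(-233) + 23292) = √((-656 - 2*(-233)) + 23292) = √((-656 + 466) + 23292) = √(-190 + 23292) = √23102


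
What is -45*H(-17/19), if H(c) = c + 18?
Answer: -14625/19 ≈ -769.74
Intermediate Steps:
H(c) = 18 + c
-45*H(-17/19) = -45*(18 - 17/19) = -45*325/19 = -14625/19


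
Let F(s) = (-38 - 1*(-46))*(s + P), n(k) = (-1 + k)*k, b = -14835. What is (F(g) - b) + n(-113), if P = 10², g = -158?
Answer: 27253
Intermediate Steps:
n(k) = k*(-1 + k)
P = 100
F(s) = 800 + 8*s (F(s) = (-38 - 1*(-46))*(s + 100) = (-38 + 46)*(100 + s) = 8*(100 + s) = 800 + 8*s)
(F(g) - b) + n(-113) = ((800 + 8*(-158)) - 1*(-14835)) - 113*(-1 - 113) = ((800 - 1264) + 14835) - 113*(-114) = (-464 + 14835) + 12882 = 14371 + 12882 = 27253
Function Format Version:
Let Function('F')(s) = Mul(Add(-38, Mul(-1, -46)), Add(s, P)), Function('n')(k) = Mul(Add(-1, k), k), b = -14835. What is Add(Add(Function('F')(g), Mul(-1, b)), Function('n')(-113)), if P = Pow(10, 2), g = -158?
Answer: 27253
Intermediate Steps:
Function('n')(k) = Mul(k, Add(-1, k))
P = 100
Function('F')(s) = Add(800, Mul(8, s)) (Function('F')(s) = Mul(Add(-38, Mul(-1, -46)), Add(s, 100)) = Mul(Add(-38, 46), Add(100, s)) = Mul(8, Add(100, s)) = Add(800, Mul(8, s)))
Add(Add(Function('F')(g), Mul(-1, b)), Function('n')(-113)) = Add(Add(Add(800, Mul(8, -158)), Mul(-1, -14835)), Mul(-113, Add(-1, -113))) = Add(Add(Add(800, -1264), 14835), Mul(-113, -114)) = Add(Add(-464, 14835), 12882) = Add(14371, 12882) = 27253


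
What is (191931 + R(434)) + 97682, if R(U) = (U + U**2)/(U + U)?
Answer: 579661/2 ≈ 2.8983e+5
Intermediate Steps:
R(U) = (U + U**2)/(2*U) (R(U) = (U + U**2)/((2*U)) = (U + U**2)*(1/(2*U)) = (U + U**2)/(2*U))
(191931 + R(434)) + 97682 = (191931 + (1/2 + (1/2)*434)) + 97682 = (191931 + (1/2 + 217)) + 97682 = (191931 + 435/2) + 97682 = 384297/2 + 97682 = 579661/2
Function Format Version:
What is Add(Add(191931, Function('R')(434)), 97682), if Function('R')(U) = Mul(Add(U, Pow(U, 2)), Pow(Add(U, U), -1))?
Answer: Rational(579661, 2) ≈ 2.8983e+5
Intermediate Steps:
Function('R')(U) = Mul(Rational(1, 2), Pow(U, -1), Add(U, Pow(U, 2))) (Function('R')(U) = Mul(Add(U, Pow(U, 2)), Pow(Mul(2, U), -1)) = Mul(Add(U, Pow(U, 2)), Mul(Rational(1, 2), Pow(U, -1))) = Mul(Rational(1, 2), Pow(U, -1), Add(U, Pow(U, 2))))
Add(Add(191931, Function('R')(434)), 97682) = Add(Add(191931, Add(Rational(1, 2), Mul(Rational(1, 2), 434))), 97682) = Add(Add(191931, Add(Rational(1, 2), 217)), 97682) = Add(Add(191931, Rational(435, 2)), 97682) = Add(Rational(384297, 2), 97682) = Rational(579661, 2)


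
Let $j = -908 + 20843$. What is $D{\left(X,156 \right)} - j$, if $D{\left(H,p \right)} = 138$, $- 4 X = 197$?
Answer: $-19797$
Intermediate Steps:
$X = - \frac{197}{4}$ ($X = \left(- \frac{1}{4}\right) 197 = - \frac{197}{4} \approx -49.25$)
$j = 19935$
$D{\left(X,156 \right)} - j = 138 - 19935 = -19797$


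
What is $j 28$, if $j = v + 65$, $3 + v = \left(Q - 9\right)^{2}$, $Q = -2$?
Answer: $5124$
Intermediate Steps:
$v = 118$ ($v = -3 + \left(-2 - 9\right)^{2} = -3 + \left(-11\right)^{2} = -3 + 121 = 118$)
$j = 183$ ($j = 118 + 65 = 183$)
$j 28 = 183 \cdot 28 = 5124$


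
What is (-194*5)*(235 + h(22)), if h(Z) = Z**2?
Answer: -697430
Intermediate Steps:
(-194*5)*(235 + h(22)) = (-194*5)*(235 + 22**2) = -970*(235 + 484) = -970*719 = -697430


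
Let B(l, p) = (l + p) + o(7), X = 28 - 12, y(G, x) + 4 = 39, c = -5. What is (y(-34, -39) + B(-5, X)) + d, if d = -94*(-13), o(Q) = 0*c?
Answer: 1268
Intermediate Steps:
y(G, x) = 35 (y(G, x) = -4 + 39 = 35)
X = 16
o(Q) = 0 (o(Q) = 0*(-5) = 0)
d = 1222
B(l, p) = l + p (B(l, p) = (l + p) + 0 = l + p)
(y(-34, -39) + B(-5, X)) + d = (35 + (-5 + 16)) + 1222 = (35 + 11) + 1222 = 46 + 1222 = 1268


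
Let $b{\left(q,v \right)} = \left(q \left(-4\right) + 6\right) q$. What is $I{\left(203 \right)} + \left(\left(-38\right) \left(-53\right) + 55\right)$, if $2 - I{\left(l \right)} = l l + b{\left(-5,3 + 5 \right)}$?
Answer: $-39008$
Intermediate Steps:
$b{\left(q,v \right)} = q \left(6 - 4 q\right)$ ($b{\left(q,v \right)} = \left(- 4 q + 6\right) q = \left(6 - 4 q\right) q = q \left(6 - 4 q\right)$)
$I{\left(l \right)} = 132 - l^{2}$ ($I{\left(l \right)} = 2 - \left(l l + 2 \left(-5\right) \left(3 - -10\right)\right) = 2 - \left(l^{2} + 2 \left(-5\right) \left(3 + 10\right)\right) = 2 - \left(l^{2} + 2 \left(-5\right) 13\right) = 2 - \left(l^{2} - 130\right) = 2 - \left(-130 + l^{2}\right) = 132 - l^{2}$)
$I{\left(203 \right)} + \left(\left(-38\right) \left(-53\right) + 55\right) = \left(132 - 203^{2}\right) + \left(\left(-38\right) \left(-53\right) + 55\right) = \left(132 - 41209\right) + \left(2014 + 55\right) = \left(132 - 41209\right) + 2069 = -41077 + 2069 = -39008$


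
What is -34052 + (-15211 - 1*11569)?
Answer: -60832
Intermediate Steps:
-34052 + (-15211 - 1*11569) = -34052 + (-15211 - 11569) = -34052 - 26780 = -60832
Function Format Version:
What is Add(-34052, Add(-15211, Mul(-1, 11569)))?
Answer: -60832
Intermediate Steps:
Add(-34052, Add(-15211, Mul(-1, 11569))) = Add(-34052, Add(-15211, -11569)) = Add(-34052, -26780) = -60832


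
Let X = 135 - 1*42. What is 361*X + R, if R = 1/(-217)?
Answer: 7285340/217 ≈ 33573.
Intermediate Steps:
X = 93 (X = 135 - 42 = 93)
R = -1/217 ≈ -0.0046083
361*X + R = 361*93 - 1/217 = 33573 - 1/217 = 7285340/217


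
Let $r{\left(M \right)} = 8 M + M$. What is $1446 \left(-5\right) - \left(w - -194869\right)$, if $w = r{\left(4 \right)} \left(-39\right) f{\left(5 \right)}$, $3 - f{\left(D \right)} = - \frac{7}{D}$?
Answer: $- \frac{979607}{5} \approx -1.9592 \cdot 10^{5}$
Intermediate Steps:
$r{\left(M \right)} = 9 M$
$f{\left(D \right)} = 3 + \frac{7}{D}$ ($f{\left(D \right)} = 3 - - \frac{7}{D} = 3 + \frac{7}{D}$)
$w = - \frac{30888}{5}$ ($w = 9 \cdot 4 \left(-39\right) \left(3 + \frac{7}{5}\right) = 36 \left(-39\right) \left(3 + 7 \cdot \frac{1}{5}\right) = - 1404 \left(3 + \frac{7}{5}\right) = \left(-1404\right) \frac{22}{5} = - \frac{30888}{5} \approx -6177.6$)
$1446 \left(-5\right) - \left(w - -194869\right) = 1446 \left(-5\right) - \left(- \frac{30888}{5} - -194869\right) = -7230 - \left(- \frac{30888}{5} + 194869\right) = -7230 - \frac{943457}{5} = - \frac{979607}{5}$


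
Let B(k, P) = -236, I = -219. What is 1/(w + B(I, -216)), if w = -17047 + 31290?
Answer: 1/14007 ≈ 7.1393e-5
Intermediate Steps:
w = 14243
1/(w + B(I, -216)) = 1/(14243 - 236) = 1/14007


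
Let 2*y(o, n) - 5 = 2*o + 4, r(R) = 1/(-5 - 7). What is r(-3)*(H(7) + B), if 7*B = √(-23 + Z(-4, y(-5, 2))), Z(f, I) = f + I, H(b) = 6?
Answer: -½ - I*√110/168 ≈ -0.5 - 0.062429*I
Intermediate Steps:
r(R) = -1/12 (r(R) = 1/(-12) = -1/12)
y(o, n) = 9/2 + o (y(o, n) = 5/2 + (2*o + 4)/2 = 5/2 + (4 + 2*o)/2 = 5/2 + (2 + o) = 9/2 + o)
Z(f, I) = I + f
B = I*√110/14 (B = √(-23 + ((9/2 - 5) - 4))/7 = √(-23 + (-½ - 4))/7 = √(-23 - 9/2)/7 = √(-55/2)/7 = (I*√110/2)/7 = I*√110/14 ≈ 0.74915*I)
r(-3)*(H(7) + B) = -(6 + I*√110/14)/12 = -½ - I*√110/168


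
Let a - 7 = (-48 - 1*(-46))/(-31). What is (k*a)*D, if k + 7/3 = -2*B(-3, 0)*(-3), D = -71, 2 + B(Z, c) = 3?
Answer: -57013/31 ≈ -1839.1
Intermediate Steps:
B(Z, c) = 1 (B(Z, c) = -2 + 3 = 1)
a = 219/31 (a = 7 + (-48 - 1*(-46))/(-31) = 7 + (-48 + 46)*(-1/31) = 7 - 2*(-1/31) = 7 + 2/31 = 219/31 ≈ 7.0645)
k = 11/3 (k = -7/3 - 2*1*(-3) = -7/3 - 2*(-3) = -7/3 + 6 = 11/3 ≈ 3.6667)
(k*a)*D = ((11/3)*(219/31))*(-71) = (803/31)*(-71) = -57013/31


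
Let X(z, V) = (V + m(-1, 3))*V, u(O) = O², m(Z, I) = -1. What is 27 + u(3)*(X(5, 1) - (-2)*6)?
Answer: 135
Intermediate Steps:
X(z, V) = V*(-1 + V) (X(z, V) = (V - 1)*V = (-1 + V)*V = V*(-1 + V))
27 + u(3)*(X(5, 1) - (-2)*6) = 27 + 3²*(1*(-1 + 1) - (-2)*6) = 27 + 9*(1*0 - 2*(-6)) = 27 + 9*(0 + 12) = 27 + 9*12 = 27 + 108 = 135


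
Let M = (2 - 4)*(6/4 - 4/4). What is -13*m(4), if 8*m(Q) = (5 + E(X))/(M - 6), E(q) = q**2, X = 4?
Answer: 39/8 ≈ 4.8750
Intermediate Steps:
M = -1 (M = -2*(6*(1/4) - 4*1/4) = -2*(3/2 - 1) = -2*1/2 = -1)
m(Q) = -3/8 (m(Q) = ((5 + 4**2)/(-1 - 6))/8 = ((5 + 16)/(-7))/8 = (21*(-1/7))/8 = (1/8)*(-3) = -3/8)
-13*m(4) = -13*(-3/8) = 39/8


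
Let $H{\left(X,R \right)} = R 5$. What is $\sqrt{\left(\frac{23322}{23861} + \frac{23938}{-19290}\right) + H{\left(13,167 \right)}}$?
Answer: $\frac{4 \sqrt{2763192518990586645}}{230139345} \approx 28.892$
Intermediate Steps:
$H{\left(X,R \right)} = 5 R$
$\sqrt{\left(\frac{23322}{23861} + \frac{23938}{-19290}\right) + H{\left(13,167 \right)}} = \sqrt{\left(\frac{23322}{23861} + \frac{23938}{-19290}\right) + 5 \cdot 167} = \sqrt{\left(23322 \cdot \frac{1}{23861} + 23938 \left(- \frac{1}{19290}\right)\right) + 835} = \sqrt{\left(\frac{23322}{23861} - \frac{11969}{9645}\right) + 835} = \sqrt{- \frac{60651619}{230139345} + 835} = \sqrt{\frac{192105701456}{230139345}} = \frac{4 \sqrt{2763192518990586645}}{230139345}$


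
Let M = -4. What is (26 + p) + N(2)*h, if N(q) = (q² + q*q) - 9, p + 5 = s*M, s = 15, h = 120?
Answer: -159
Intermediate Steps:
p = -65 (p = -5 + 15*(-4) = -5 - 60 = -65)
N(q) = -9 + 2*q² (N(q) = (q² + q²) - 9 = 2*q² - 9 = -9 + 2*q²)
(26 + p) + N(2)*h = (26 - 65) + (-9 + 2*2²)*120 = -39 + (-9 + 2*4)*120 = -39 + (-9 + 8)*120 = -39 - 1*120 = -39 - 120 = -159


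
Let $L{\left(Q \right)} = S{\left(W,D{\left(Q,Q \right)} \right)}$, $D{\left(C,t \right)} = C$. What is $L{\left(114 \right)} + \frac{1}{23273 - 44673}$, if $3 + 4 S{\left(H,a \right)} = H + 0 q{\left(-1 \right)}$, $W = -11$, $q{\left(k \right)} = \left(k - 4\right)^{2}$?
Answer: $- \frac{74901}{21400} \approx -3.5$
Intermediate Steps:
$q{\left(k \right)} = \left(-4 + k\right)^{2}$
$S{\left(H,a \right)} = - \frac{3}{4} + \frac{H}{4}$ ($S{\left(H,a \right)} = - \frac{3}{4} + \frac{H + 0 \left(-4 - 1\right)^{2}}{4} = - \frac{3}{4} + \frac{H + 0 \left(-5\right)^{2}}{4} = - \frac{3}{4} + \frac{H + 0 \cdot 25}{4} = - \frac{3}{4} + \frac{H + 0}{4} = - \frac{3}{4} + \frac{H}{4}$)
$L{\left(Q \right)} = - \frac{7}{2}$ ($L{\left(Q \right)} = - \frac{3}{4} + \frac{1}{4} \left(-11\right) = - \frac{3}{4} - \frac{11}{4} = - \frac{7}{2}$)
$L{\left(114 \right)} + \frac{1}{23273 - 44673} = - \frac{7}{2} + \frac{1}{23273 - 44673} = - \frac{7}{2} + \frac{1}{-21400} = - \frac{7}{2} - \frac{1}{21400} = - \frac{74901}{21400}$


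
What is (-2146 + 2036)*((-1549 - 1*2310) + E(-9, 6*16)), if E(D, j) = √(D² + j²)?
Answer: 424490 - 330*√1033 ≈ 4.1388e+5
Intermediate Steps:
(-2146 + 2036)*((-1549 - 1*2310) + E(-9, 6*16)) = (-2146 + 2036)*((-1549 - 1*2310) + √((-9)² + (6*16)²)) = -110*((-1549 - 2310) + √(81 + 96²)) = -110*(-3859 + √(81 + 9216)) = -110*(-3859 + √9297) = -110*(-3859 + 3*√1033) = 424490 - 330*√1033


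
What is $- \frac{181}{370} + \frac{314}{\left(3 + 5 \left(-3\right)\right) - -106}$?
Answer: $\frac{49583}{17390} \approx 2.8512$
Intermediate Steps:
$- \frac{181}{370} + \frac{314}{\left(3 + 5 \left(-3\right)\right) - -106} = \left(-181\right) \frac{1}{370} + \frac{314}{\left(3 - 15\right) + 106} = - \frac{181}{370} + \frac{314}{-12 + 106} = - \frac{181}{370} + \frac{314}{94} = - \frac{181}{370} + 314 \cdot \frac{1}{94} = - \frac{181}{370} + \frac{157}{47} = \frac{49583}{17390}$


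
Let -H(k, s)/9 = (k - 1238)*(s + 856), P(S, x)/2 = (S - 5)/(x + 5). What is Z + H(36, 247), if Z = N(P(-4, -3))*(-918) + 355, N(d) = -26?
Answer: 11956477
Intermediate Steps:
P(S, x) = 2*(-5 + S)/(5 + x) (P(S, x) = 2*((S - 5)/(x + 5)) = 2*((-5 + S)/(5 + x)) = 2*(-5 + S)/(5 + x))
H(k, s) = -9*(-1238 + k)*(856 + s) (H(k, s) = -9*(k - 1238)*(s + 856) = -9*(-1238 + k)*(856 + s))
Z = 24223 (Z = -26*(-918) + 355 = 23868 + 355 = 24223)
Z + H(36, 247) = 24223 + (9537552 - 7704*36 + 11142*247 - 9*36*247) = 24223 + (9537552 - 277344 + 2752074 - 80028) = 24223 + 11932254 = 11956477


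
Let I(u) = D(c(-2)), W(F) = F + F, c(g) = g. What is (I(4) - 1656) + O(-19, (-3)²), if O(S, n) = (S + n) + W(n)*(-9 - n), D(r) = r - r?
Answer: -1990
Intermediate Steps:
W(F) = 2*F
D(r) = 0
I(u) = 0
O(S, n) = S + n + 2*n*(-9 - n) (O(S, n) = (S + n) + (2*n)*(-9 - n) = (S + n) + 2*n*(-9 - n) = S + n + 2*n*(-9 - n))
(I(4) - 1656) + O(-19, (-3)²) = (0 - 1656) + (-19 - 17*(-3)² - 2*((-3)²)²) = -1656 + (-19 - 17*9 - 2*9²) = -1656 + (-19 - 153 - 2*81) = -1656 + (-19 - 153 - 162) = -1656 - 334 = -1990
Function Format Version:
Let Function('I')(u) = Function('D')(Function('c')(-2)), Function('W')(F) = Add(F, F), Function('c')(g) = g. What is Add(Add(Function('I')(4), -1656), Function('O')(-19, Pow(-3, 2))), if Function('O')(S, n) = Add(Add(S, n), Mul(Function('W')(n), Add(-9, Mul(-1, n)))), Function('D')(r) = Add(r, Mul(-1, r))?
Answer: -1990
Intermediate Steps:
Function('W')(F) = Mul(2, F)
Function('D')(r) = 0
Function('I')(u) = 0
Function('O')(S, n) = Add(S, n, Mul(2, n, Add(-9, Mul(-1, n)))) (Function('O')(S, n) = Add(Add(S, n), Mul(Mul(2, n), Add(-9, Mul(-1, n)))) = Add(Add(S, n), Mul(2, n, Add(-9, Mul(-1, n)))) = Add(S, n, Mul(2, n, Add(-9, Mul(-1, n)))))
Add(Add(Function('I')(4), -1656), Function('O')(-19, Pow(-3, 2))) = Add(Add(0, -1656), Add(-19, Mul(-17, Pow(-3, 2)), Mul(-2, Pow(Pow(-3, 2), 2)))) = Add(-1656, Add(-19, Mul(-17, 9), Mul(-2, Pow(9, 2)))) = Add(-1656, Add(-19, -153, Mul(-2, 81))) = Add(-1656, Add(-19, -153, -162)) = Add(-1656, -334) = -1990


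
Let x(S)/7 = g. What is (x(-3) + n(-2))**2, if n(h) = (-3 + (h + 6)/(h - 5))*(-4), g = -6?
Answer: 37636/49 ≈ 768.08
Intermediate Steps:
x(S) = -42 (x(S) = 7*(-6) = -42)
n(h) = 12 - 4*(6 + h)/(-5 + h) (n(h) = (-3 + (6 + h)/(-5 + h))*(-4) = 12 - 4*(6 + h)/(-5 + h))
(x(-3) + n(-2))**2 = (-42 + 4*(-21 + 2*(-2))/(-5 - 2))**2 = (-42 + 4*(-21 - 4)/(-7))**2 = (-42 + 4*(-1/7)*(-25))**2 = (-42 + 100/7)**2 = (-194/7)**2 = 37636/49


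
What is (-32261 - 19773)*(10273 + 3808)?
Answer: -732690754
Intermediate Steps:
(-32261 - 19773)*(10273 + 3808) = -52034*14081 = -732690754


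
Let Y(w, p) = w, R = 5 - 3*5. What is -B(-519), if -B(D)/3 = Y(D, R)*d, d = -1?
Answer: 1557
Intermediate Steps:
R = -10 (R = 5 - 15 = -10)
B(D) = 3*D (B(D) = -3*D*(-1) = -(-3)*D = 3*D)
-B(-519) = -3*(-519) = -1*(-1557) = 1557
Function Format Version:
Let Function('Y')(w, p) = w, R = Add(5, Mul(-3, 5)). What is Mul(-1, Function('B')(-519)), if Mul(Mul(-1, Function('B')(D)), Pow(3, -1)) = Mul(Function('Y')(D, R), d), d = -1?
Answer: 1557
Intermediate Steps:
R = -10 (R = Add(5, -15) = -10)
Function('B')(D) = Mul(3, D) (Function('B')(D) = Mul(-3, Mul(D, -1)) = Mul(-3, Mul(-1, D)) = Mul(3, D))
Mul(-1, Function('B')(-519)) = Mul(-1, Mul(3, -519)) = Mul(-1, -1557) = 1557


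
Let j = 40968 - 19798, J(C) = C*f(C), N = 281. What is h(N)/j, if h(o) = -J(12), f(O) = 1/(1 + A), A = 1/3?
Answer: -9/21170 ≈ -0.00042513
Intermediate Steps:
A = ⅓ ≈ 0.33333
f(O) = ¾ (f(O) = 1/(1 + ⅓) = 1/(4/3) = ¾)
J(C) = 3*C/4 (J(C) = C*(¾) = 3*C/4)
j = 21170
h(o) = -9 (h(o) = -3*12/4 = -1*9 = -9)
h(N)/j = -9/21170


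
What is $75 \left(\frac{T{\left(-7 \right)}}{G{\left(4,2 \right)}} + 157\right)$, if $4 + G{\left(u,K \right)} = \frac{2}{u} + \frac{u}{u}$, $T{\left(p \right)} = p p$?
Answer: $10305$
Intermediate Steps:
$T{\left(p \right)} = p^{2}$
$G{\left(u,K \right)} = -3 + \frac{2}{u}$ ($G{\left(u,K \right)} = -4 + \left(\frac{2}{u} + \frac{u}{u}\right) = -4 + \left(\frac{2}{u} + 1\right) = -4 + \left(1 + \frac{2}{u}\right) = -3 + \frac{2}{u}$)
$75 \left(\frac{T{\left(-7 \right)}}{G{\left(4,2 \right)}} + 157\right) = 75 \left(\frac{\left(-7\right)^{2}}{-3 + \frac{2}{4}} + 157\right) = 75 \left(\frac{49}{-3 + 2 \cdot \frac{1}{4}} + 157\right) = 75 \left(\frac{49}{-3 + \frac{1}{2}} + 157\right) = 75 \left(\frac{49}{- \frac{5}{2}} + 157\right) = 75 \left(49 \left(- \frac{2}{5}\right) + 157\right) = 75 \left(- \frac{98}{5} + 157\right) = 75 \cdot \frac{687}{5} = 10305$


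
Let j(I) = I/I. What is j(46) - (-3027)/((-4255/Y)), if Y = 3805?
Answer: -2302696/851 ≈ -2705.9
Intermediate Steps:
j(I) = 1
j(46) - (-3027)/((-4255/Y)) = 1 - (-3027)/((-4255/3805)) = 1 - (-3027)/((-4255*1/3805)) = 1 - (-3027)/(-851/761) = 1 - (-3027)*(-761)/851 = 1 - 1*2303547/851 = 1 - 2303547/851 = -2302696/851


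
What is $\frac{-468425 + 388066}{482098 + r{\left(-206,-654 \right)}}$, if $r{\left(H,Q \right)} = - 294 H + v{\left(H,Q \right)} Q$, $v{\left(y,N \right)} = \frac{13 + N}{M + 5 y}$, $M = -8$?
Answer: $- \frac{13902107}{93810657} \approx -0.14819$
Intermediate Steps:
$v{\left(y,N \right)} = \frac{13 + N}{-8 + 5 y}$
$r{\left(H,Q \right)} = - 294 H + \frac{Q \left(13 + Q\right)}{-8 + 5 H}$ ($r{\left(H,Q \right)} = - 294 H + \frac{13 + Q}{-8 + 5 H} Q = - 294 H + \frac{Q \left(13 + Q\right)}{-8 + 5 H}$)
$\frac{-468425 + 388066}{482098 + r{\left(-206,-654 \right)}} = \frac{-468425 + 388066}{482098 + \frac{- 654 \left(13 - 654\right) - - 60564 \left(-8 + 5 \left(-206\right)\right)}{-8 + 5 \left(-206\right)}} = - \frac{80359}{482098 + \frac{\left(-654\right) \left(-641\right) - - 60564 \left(-8 - 1030\right)}{-8 - 1030}} = - \frac{80359}{482098 + \frac{419214 - \left(-60564\right) \left(-1038\right)}{-1038}} = - \frac{80359}{482098 - \frac{419214 - 62865432}{1038}} = - \frac{80359}{482098 - - \frac{10407703}{173}} = - \frac{80359}{482098 + \frac{10407703}{173}} = - \frac{80359}{\frac{93810657}{173}} = \left(-80359\right) \frac{173}{93810657} = - \frac{13902107}{93810657}$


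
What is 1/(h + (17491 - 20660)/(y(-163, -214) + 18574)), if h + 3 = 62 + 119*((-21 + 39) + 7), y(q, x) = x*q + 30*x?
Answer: 47036/142704055 ≈ 0.00032961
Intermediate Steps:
y(q, x) = 30*x + q*x (y(q, x) = q*x + 30*x = 30*x + q*x)
h = 3034 (h = -3 + (62 + 119*((-21 + 39) + 7)) = -3 + (62 + 119*(18 + 7)) = -3 + (62 + 119*25) = -3 + (62 + 2975) = -3 + 3037 = 3034)
1/(h + (17491 - 20660)/(y(-163, -214) + 18574)) = 1/(3034 + (17491 - 20660)/(-214*(30 - 163) + 18574)) = 1/(3034 - 3169/(-214*(-133) + 18574)) = 1/(3034 - 3169/(28462 + 18574)) = 1/(3034 - 3169/47036) = 1/(142704055/47036) = 47036/142704055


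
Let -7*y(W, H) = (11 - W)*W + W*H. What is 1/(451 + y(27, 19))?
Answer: 7/3076 ≈ 0.0022757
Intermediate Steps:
y(W, H) = -H*W/7 - W*(11 - W)/7 (y(W, H) = -((11 - W)*W + W*H)/7 = -(W*(11 - W) + H*W)/7 = -(H*W + W*(11 - W))/7 = -H*W/7 - W*(11 - W)/7)
1/(451 + y(27, 19)) = 1/(451 + (⅐)*27*(-11 + 27 - 1*19)) = 1/(451 + (⅐)*27*(-11 + 27 - 19)) = 1/(451 + (⅐)*27*(-3)) = 1/(451 - 81/7) = 1/(3076/7) = 7/3076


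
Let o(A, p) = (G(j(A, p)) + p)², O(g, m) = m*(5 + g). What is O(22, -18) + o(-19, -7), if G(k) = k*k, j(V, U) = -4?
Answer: -405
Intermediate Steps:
G(k) = k²
o(A, p) = (16 + p)² (o(A, p) = ((-4)² + p)² = (16 + p)²)
O(22, -18) + o(-19, -7) = -18*(5 + 22) + (16 - 7)² = -18*27 + 9² = -486 + 81 = -405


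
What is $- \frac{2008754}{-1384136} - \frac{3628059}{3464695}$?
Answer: $\frac{74538187231}{184446503020} \approx 0.40412$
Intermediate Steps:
$- \frac{2008754}{-1384136} - \frac{3628059}{3464695} = \left(-2008754\right) \left(- \frac{1}{1384136}\right) - \frac{3628059}{3464695} = \frac{1004377}{692068} - \frac{3628059}{3464695} = \frac{74538187231}{184446503020}$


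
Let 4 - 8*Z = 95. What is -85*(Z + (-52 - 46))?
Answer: 74375/8 ≈ 9296.9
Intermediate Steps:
Z = -91/8 (Z = ½ - ⅛*95 = ½ - 95/8 = -91/8 ≈ -11.375)
-85*(Z + (-52 - 46)) = -85*(-91/8 + (-52 - 46)) = -85*(-91/8 - 98) = -85*(-875/8) = 74375/8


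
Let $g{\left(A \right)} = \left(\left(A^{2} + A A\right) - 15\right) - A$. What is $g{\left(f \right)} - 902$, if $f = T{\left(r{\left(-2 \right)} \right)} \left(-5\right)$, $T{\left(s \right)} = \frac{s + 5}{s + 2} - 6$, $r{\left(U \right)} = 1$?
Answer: $-137$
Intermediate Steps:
$T{\left(s \right)} = -6 + \frac{5 + s}{2 + s}$ ($T{\left(s \right)} = \frac{5 + s}{2 + s} - 6 = -6 + \frac{5 + s}{2 + s}$)
$f = 20$ ($f = \frac{-7 - 5}{2 + 1} \left(-5\right) = \frac{-7 - 5}{3} \left(-5\right) = \frac{1}{3} \left(-12\right) \left(-5\right) = \left(-4\right) \left(-5\right) = 20$)
$g{\left(A \right)} = -15 - A + 2 A^{2}$ ($g{\left(A \right)} = \left(\left(A^{2} + A^{2}\right) - 15\right) - A = \left(2 A^{2} - 15\right) - A = \left(-15 + 2 A^{2}\right) - A = -15 - A + 2 A^{2}$)
$g{\left(f \right)} - 902 = \left(-15 - 20 + 2 \cdot 20^{2}\right) - 902 = \left(-15 - 20 + 2 \cdot 400\right) - 902 = \left(-15 - 20 + 800\right) - 902 = 765 - 902 = -137$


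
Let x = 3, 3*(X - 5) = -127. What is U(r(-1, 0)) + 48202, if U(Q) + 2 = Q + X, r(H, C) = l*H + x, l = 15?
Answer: 144452/3 ≈ 48151.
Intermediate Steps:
X = -112/3 (X = 5 + (1/3)*(-127) = 5 - 127/3 = -112/3 ≈ -37.333)
r(H, C) = 3 + 15*H (r(H, C) = 15*H + 3 = 3 + 15*H)
U(Q) = -118/3 + Q (U(Q) = -2 + (Q - 112/3) = -2 + (-112/3 + Q) = -118/3 + Q)
U(r(-1, 0)) + 48202 = (-118/3 + (3 + 15*(-1))) + 48202 = (-118/3 + (3 - 15)) + 48202 = (-118/3 - 12) + 48202 = -154/3 + 48202 = 144452/3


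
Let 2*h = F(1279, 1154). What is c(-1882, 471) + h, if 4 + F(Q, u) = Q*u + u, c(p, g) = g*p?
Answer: -147864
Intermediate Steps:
F(Q, u) = -4 + u + Q*u (F(Q, u) = -4 + (Q*u + u) = -4 + (u + Q*u) = -4 + u + Q*u)
h = 738558 (h = (-4 + 1154 + 1279*1154)/2 = (-4 + 1154 + 1475966)/2 = (1/2)*1477116 = 738558)
c(-1882, 471) + h = 471*(-1882) + 738558 = -886422 + 738558 = -147864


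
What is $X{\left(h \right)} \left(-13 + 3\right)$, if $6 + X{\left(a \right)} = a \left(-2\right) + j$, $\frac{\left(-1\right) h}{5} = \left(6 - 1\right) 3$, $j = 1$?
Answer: $-1450$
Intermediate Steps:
$h = -75$ ($h = - 5 \left(6 - 1\right) 3 = - 5 \cdot 5 \cdot 3 = \left(-5\right) 15 = -75$)
$X{\left(a \right)} = -5 - 2 a$ ($X{\left(a \right)} = -6 + \left(a \left(-2\right) + 1\right) = -6 - \left(-1 + 2 a\right) = -5 - 2 a$)
$X{\left(h \right)} \left(-13 + 3\right) = \left(-5 - -150\right) \left(-13 + 3\right) = \left(-5 + 150\right) \left(-10\right) = 145 \left(-10\right) = -1450$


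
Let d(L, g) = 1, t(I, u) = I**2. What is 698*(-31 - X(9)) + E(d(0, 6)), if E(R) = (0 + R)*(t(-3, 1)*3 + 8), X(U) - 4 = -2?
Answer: -22999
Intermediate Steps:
X(U) = 2 (X(U) = 4 - 2 = 2)
E(R) = 35*R (E(R) = (0 + R)*((-3)**2*3 + 8) = R*(9*3 + 8) = R*(27 + 8) = R*35 = 35*R)
698*(-31 - X(9)) + E(d(0, 6)) = 698*(-31 - 1*2) + 35*1 = 698*(-31 - 2) + 35 = 698*(-33) + 35 = -23034 + 35 = -22999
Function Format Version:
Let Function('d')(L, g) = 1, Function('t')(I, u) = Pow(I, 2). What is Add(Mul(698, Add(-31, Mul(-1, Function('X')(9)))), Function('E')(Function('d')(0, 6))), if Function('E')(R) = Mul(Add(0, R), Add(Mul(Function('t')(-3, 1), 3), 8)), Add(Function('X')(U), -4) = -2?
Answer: -22999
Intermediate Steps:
Function('X')(U) = 2 (Function('X')(U) = Add(4, -2) = 2)
Function('E')(R) = Mul(35, R) (Function('E')(R) = Mul(Add(0, R), Add(Mul(Pow(-3, 2), 3), 8)) = Mul(R, Add(Mul(9, 3), 8)) = Mul(R, Add(27, 8)) = Mul(R, 35) = Mul(35, R))
Add(Mul(698, Add(-31, Mul(-1, Function('X')(9)))), Function('E')(Function('d')(0, 6))) = Add(Mul(698, Add(-31, Mul(-1, 2))), Mul(35, 1)) = Add(Mul(698, Add(-31, -2)), 35) = Add(Mul(698, -33), 35) = Add(-23034, 35) = -22999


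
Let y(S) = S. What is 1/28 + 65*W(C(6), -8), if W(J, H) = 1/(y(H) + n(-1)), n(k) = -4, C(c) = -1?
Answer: -113/21 ≈ -5.3810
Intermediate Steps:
W(J, H) = 1/(-4 + H) (W(J, H) = 1/(H - 4) = 1/(-4 + H))
1/28 + 65*W(C(6), -8) = 1/28 + 65/(-4 - 8) = 1/28 + 65/(-12) = 1/28 + 65*(-1/12) = 1/28 - 65/12 = -113/21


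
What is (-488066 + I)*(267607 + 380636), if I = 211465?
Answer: -179304662043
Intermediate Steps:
(-488066 + I)*(267607 + 380636) = (-488066 + 211465)*(267607 + 380636) = -276601*648243 = -179304662043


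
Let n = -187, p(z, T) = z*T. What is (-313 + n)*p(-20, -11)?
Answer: -110000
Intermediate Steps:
p(z, T) = T*z
(-313 + n)*p(-20, -11) = (-313 - 187)*(-11*(-20)) = -500*220 = -110000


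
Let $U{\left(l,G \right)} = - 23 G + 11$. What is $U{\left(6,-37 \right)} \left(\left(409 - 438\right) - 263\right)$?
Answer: $-251704$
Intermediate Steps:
$U{\left(l,G \right)} = 11 - 23 G$
$U{\left(6,-37 \right)} \left(\left(409 - 438\right) - 263\right) = \left(11 - -851\right) \left(\left(409 - 438\right) - 263\right) = \left(11 + 851\right) \left(-29 - 263\right) = 862 \left(-292\right) = -251704$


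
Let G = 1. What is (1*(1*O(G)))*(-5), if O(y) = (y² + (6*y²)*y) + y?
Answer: -40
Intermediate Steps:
O(y) = y + y² + 6*y³ (O(y) = (y² + 6*y³) + y = y + y² + 6*y³)
(1*(1*O(G)))*(-5) = (1*(1*(1*(1 + 1 + 6*1²))))*(-5) = (1*(1*(1*(1 + 1 + 6*1))))*(-5) = (1*(1*(1*(1 + 1 + 6))))*(-5) = (1*(1*(1*8)))*(-5) = (1*(1*8))*(-5) = (1*8)*(-5) = 8*(-5) = -40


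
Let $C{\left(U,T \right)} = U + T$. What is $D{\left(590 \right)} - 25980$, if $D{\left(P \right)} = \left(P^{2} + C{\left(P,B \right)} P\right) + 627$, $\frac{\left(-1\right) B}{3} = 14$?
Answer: $646067$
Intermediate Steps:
$B = -42$ ($B = \left(-3\right) 14 = -42$)
$C{\left(U,T \right)} = T + U$
$D{\left(P \right)} = 627 + P^{2} + P \left(-42 + P\right)$ ($D{\left(P \right)} = \left(P^{2} + \left(-42 + P\right) P\right) + 627 = \left(P^{2} + P \left(-42 + P\right)\right) + 627 = 627 + P^{2} + P \left(-42 + P\right)$)
$D{\left(590 \right)} - 25980 = \left(627 + 590^{2} + 590 \left(-42 + 590\right)\right) - 25980 = \left(627 + 348100 + 590 \cdot 548\right) - 25980 = \left(627 + 348100 + 323320\right) - 25980 = 672047 - 25980 = 646067$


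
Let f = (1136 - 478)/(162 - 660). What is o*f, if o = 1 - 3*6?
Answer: 5593/249 ≈ 22.462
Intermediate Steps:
o = -17 (o = 1 - 18 = -17)
f = -329/249 (f = 658/(-498) = 658*(-1/498) = -329/249 ≈ -1.3213)
o*f = -17*(-329/249) = 5593/249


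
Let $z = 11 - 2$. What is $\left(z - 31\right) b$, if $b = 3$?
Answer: $-66$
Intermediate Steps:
$z = 9$ ($z = 11 - 2 = 9$)
$\left(z - 31\right) b = \left(9 - 31\right) 3 = \left(-22\right) 3 = -66$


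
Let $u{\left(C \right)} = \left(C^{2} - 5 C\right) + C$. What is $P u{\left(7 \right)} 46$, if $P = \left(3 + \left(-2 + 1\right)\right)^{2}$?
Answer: $3864$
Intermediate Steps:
$P = 4$ ($P = \left(3 - 1\right)^{2} = 2^{2} = 4$)
$u{\left(C \right)} = C^{2} - 4 C$
$P u{\left(7 \right)} 46 = 4 \cdot 7 \left(-4 + 7\right) 46 = 4 \cdot 7 \cdot 3 \cdot 46 = 4 \cdot 21 \cdot 46 = 84 \cdot 46 = 3864$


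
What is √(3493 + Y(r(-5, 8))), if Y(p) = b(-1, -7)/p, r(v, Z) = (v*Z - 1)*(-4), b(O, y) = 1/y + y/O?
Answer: √287718361/287 ≈ 59.102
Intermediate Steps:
b(O, y) = 1/y + y/O
r(v, Z) = 4 - 4*Z*v (r(v, Z) = (Z*v - 1)*(-4) = (-1 + Z*v)*(-4) = 4 - 4*Z*v)
Y(p) = 48/(7*p) (Y(p) = (1/(-7) - 7/(-1))/p = (-⅐ - 7*(-1))/p = (-⅐ + 7)/p = 48/(7*p))
√(3493 + Y(r(-5, 8))) = √(3493 + 48/(7*(4 - 4*8*(-5)))) = √(3493 + 48/(7*(4 + 160))) = √(3493 + (48/7)/164) = √(3493 + (48/7)*(1/164)) = √(3493 + 12/287) = √(1002503/287) = √287718361/287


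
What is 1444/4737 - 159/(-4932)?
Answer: 874999/2595876 ≈ 0.33707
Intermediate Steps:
1444/4737 - 159/(-4932) = 1444*(1/4737) - 159*(-1/4932) = 1444/4737 + 53/1644 = 874999/2595876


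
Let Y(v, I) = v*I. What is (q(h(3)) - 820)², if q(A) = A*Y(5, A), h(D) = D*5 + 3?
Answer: 640000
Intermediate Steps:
Y(v, I) = I*v
h(D) = 3 + 5*D (h(D) = 5*D + 3 = 3 + 5*D)
q(A) = 5*A² (q(A) = A*(A*5) = A*(5*A) = 5*A²)
(q(h(3)) - 820)² = (5*(3 + 5*3)² - 820)² = (5*(3 + 15)² - 820)² = (5*18² - 820)² = (5*324 - 820)² = (1620 - 820)² = 800² = 640000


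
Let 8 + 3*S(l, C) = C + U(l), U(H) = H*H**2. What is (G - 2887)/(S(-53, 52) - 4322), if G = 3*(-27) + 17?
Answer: 2951/53933 ≈ 0.054716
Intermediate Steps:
U(H) = H**3
G = -64 (G = -81 + 17 = -64)
S(l, C) = -8/3 + C/3 + l**3/3 (S(l, C) = -8/3 + (C + l**3)/3 = -8/3 + (C/3 + l**3/3) = -8/3 + C/3 + l**3/3)
(G - 2887)/(S(-53, 52) - 4322) = (-64 - 2887)/((-8/3 + (1/3)*52 + (1/3)*(-53)**3) - 4322) = -2951/((-8/3 + 52/3 + (1/3)*(-148877)) - 4322) = -2951/((-8/3 + 52/3 - 148877/3) - 4322) = -2951/(-49611 - 4322) = -2951/(-53933) = -2951*(-1/53933) = 2951/53933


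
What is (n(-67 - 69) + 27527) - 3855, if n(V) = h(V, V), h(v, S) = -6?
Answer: 23666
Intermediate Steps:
n(V) = -6
(n(-67 - 69) + 27527) - 3855 = (-6 + 27527) - 3855 = 27521 - 3855 = 23666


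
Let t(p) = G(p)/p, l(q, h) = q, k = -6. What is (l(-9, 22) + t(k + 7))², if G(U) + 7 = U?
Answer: 225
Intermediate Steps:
G(U) = -7 + U
t(p) = (-7 + p)/p
(l(-9, 22) + t(k + 7))² = (-9 + (-7 + (-6 + 7))/(-6 + 7))² = (-9 + (-7 + 1)/1)² = (-9 + 1*(-6))² = (-9 - 6)² = (-15)² = 225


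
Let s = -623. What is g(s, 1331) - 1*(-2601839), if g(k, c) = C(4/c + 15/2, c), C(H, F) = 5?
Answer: 2601844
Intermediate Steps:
g(k, c) = 5
g(s, 1331) - 1*(-2601839) = 5 - 1*(-2601839) = 5 + 2601839 = 2601844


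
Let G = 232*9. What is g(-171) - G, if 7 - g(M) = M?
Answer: -1910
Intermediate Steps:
g(M) = 7 - M
G = 2088
g(-171) - G = (7 - 1*(-171)) - 1*2088 = (7 + 171) - 2088 = 178 - 2088 = -1910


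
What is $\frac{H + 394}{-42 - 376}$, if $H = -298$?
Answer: $- \frac{48}{209} \approx -0.22967$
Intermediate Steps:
$\frac{H + 394}{-42 - 376} = \frac{-298 + 394}{-42 - 376} = \frac{96}{-418} = 96 \left(- \frac{1}{418}\right) = - \frac{48}{209}$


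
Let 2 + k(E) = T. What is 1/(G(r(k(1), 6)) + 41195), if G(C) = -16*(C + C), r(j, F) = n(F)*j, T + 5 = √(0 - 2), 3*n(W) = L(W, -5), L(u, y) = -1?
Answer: 123361/5072646123 - 32*I*√2/5072646123 ≈ 2.4319e-5 - 8.9213e-9*I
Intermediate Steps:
n(W) = -⅓ (n(W) = (⅓)*(-1) = -⅓)
T = -5 + I*√2 (T = -5 + √(0 - 2) = -5 + √(-2) = -5 + I*√2 ≈ -5.0 + 1.4142*I)
k(E) = -7 + I*√2 (k(E) = -2 + (-5 + I*√2) = -7 + I*√2)
r(j, F) = -j/3
G(C) = -32*C
1/(G(r(k(1), 6)) + 41195) = 1/(-(-32)*(-7 + I*√2)/3 + 41195) = 1/(-32*(7/3 - I*√2/3) + 41195) = 1/((-224/3 + 32*I*√2/3) + 41195) = 1/(123361/3 + 32*I*√2/3)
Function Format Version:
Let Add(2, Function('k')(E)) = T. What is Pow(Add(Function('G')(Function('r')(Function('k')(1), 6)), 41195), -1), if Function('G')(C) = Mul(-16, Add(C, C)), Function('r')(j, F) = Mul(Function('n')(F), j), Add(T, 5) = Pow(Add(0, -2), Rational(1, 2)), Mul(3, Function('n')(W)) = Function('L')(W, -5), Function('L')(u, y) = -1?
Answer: Add(Rational(123361, 5072646123), Mul(Rational(-32, 5072646123), I, Pow(2, Rational(1, 2)))) ≈ Add(2.4319e-5, Mul(-8.9213e-9, I))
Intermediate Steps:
Function('n')(W) = Rational(-1, 3) (Function('n')(W) = Mul(Rational(1, 3), -1) = Rational(-1, 3))
T = Add(-5, Mul(I, Pow(2, Rational(1, 2)))) (T = Add(-5, Pow(Add(0, -2), Rational(1, 2))) = Add(-5, Pow(-2, Rational(1, 2))) = Add(-5, Mul(I, Pow(2, Rational(1, 2)))) ≈ Add(-5.0000, Mul(1.4142, I)))
Function('k')(E) = Add(-7, Mul(I, Pow(2, Rational(1, 2)))) (Function('k')(E) = Add(-2, Add(-5, Mul(I, Pow(2, Rational(1, 2))))) = Add(-7, Mul(I, Pow(2, Rational(1, 2)))))
Function('r')(j, F) = Mul(Rational(-1, 3), j)
Function('G')(C) = Mul(-32, C) (Function('G')(C) = Mul(-16, Mul(2, C)) = Mul(-32, C))
Pow(Add(Function('G')(Function('r')(Function('k')(1), 6)), 41195), -1) = Pow(Add(Mul(-32, Mul(Rational(-1, 3), Add(-7, Mul(I, Pow(2, Rational(1, 2)))))), 41195), -1) = Pow(Add(Mul(-32, Add(Rational(7, 3), Mul(Rational(-1, 3), I, Pow(2, Rational(1, 2))))), 41195), -1) = Pow(Add(Add(Rational(-224, 3), Mul(Rational(32, 3), I, Pow(2, Rational(1, 2)))), 41195), -1) = Pow(Add(Rational(123361, 3), Mul(Rational(32, 3), I, Pow(2, Rational(1, 2)))), -1)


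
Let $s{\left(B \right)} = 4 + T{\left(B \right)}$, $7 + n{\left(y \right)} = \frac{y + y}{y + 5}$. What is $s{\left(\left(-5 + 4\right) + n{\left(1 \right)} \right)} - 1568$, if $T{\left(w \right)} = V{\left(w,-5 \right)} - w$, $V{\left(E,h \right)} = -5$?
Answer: $- \frac{4684}{3} \approx -1561.3$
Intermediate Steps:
$T{\left(w \right)} = -5 - w$
$n{\left(y \right)} = -7 + \frac{2 y}{5 + y}$ ($n{\left(y \right)} = -7 + \frac{y + y}{y + 5} = -7 + \frac{2 y}{5 + y}$)
$s{\left(B \right)} = -1 - B$ ($s{\left(B \right)} = 4 - \left(5 + B\right) = -1 - B$)
$s{\left(\left(-5 + 4\right) + n{\left(1 \right)} \right)} - 1568 = \left(-1 - \left(\left(-5 + 4\right) + \frac{5 \left(-7 - 1\right)}{5 + 1}\right)\right) - 1568 = \left(-1 - \left(-1 + \frac{5 \left(-7 - 1\right)}{6}\right)\right) - 1568 = \left(-1 - \left(-1 + 5 \cdot \frac{1}{6} \left(-8\right)\right)\right) - 1568 = \left(-1 - \left(-1 - \frac{20}{3}\right)\right) - 1568 = \left(-1 - - \frac{23}{3}\right) - 1568 = \left(-1 + \frac{23}{3}\right) - 1568 = \frac{20}{3} - 1568 = - \frac{4684}{3}$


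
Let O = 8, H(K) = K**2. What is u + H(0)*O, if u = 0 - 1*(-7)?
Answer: 7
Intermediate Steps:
u = 7 (u = 0 + 7 = 7)
u + H(0)*O = 7 + 0**2*8 = 7 + 0*8 = 7 + 0 = 7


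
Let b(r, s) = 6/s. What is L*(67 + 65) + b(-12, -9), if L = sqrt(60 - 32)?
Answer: -2/3 + 264*sqrt(7) ≈ 697.81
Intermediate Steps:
L = 2*sqrt(7) (L = sqrt(28) = 2*sqrt(7) ≈ 5.2915)
L*(67 + 65) + b(-12, -9) = (2*sqrt(7))*(67 + 65) + 6/(-9) = (2*sqrt(7))*132 + 6*(-1/9) = 264*sqrt(7) - 2/3 = -2/3 + 264*sqrt(7)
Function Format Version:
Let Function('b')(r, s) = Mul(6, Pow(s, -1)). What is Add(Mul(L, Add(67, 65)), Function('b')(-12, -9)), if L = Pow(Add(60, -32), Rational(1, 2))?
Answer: Add(Rational(-2, 3), Mul(264, Pow(7, Rational(1, 2)))) ≈ 697.81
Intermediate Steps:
L = Mul(2, Pow(7, Rational(1, 2))) (L = Pow(28, Rational(1, 2)) = Mul(2, Pow(7, Rational(1, 2))) ≈ 5.2915)
Add(Mul(L, Add(67, 65)), Function('b')(-12, -9)) = Add(Mul(Mul(2, Pow(7, Rational(1, 2))), Add(67, 65)), Mul(6, Pow(-9, -1))) = Add(Mul(Mul(2, Pow(7, Rational(1, 2))), 132), Mul(6, Rational(-1, 9))) = Add(Mul(264, Pow(7, Rational(1, 2))), Rational(-2, 3)) = Add(Rational(-2, 3), Mul(264, Pow(7, Rational(1, 2))))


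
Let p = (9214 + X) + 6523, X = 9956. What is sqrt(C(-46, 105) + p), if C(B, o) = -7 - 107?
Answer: sqrt(25579) ≈ 159.93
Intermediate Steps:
C(B, o) = -114
p = 25693 (p = (9214 + 9956) + 6523 = 19170 + 6523 = 25693)
sqrt(C(-46, 105) + p) = sqrt(-114 + 25693) = sqrt(25579)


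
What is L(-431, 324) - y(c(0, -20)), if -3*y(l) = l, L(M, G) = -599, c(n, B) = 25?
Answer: -1772/3 ≈ -590.67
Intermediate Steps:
y(l) = -l/3
L(-431, 324) - y(c(0, -20)) = -599 - (-1)*25/3 = -599 - 1*(-25/3) = -599 + 25/3 = -1772/3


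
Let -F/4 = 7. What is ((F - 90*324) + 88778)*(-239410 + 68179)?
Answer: -10203655290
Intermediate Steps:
F = -28 (F = -4*7 = -28)
((F - 90*324) + 88778)*(-239410 + 68179) = ((-28 - 90*324) + 88778)*(-239410 + 68179) = ((-28 - 29160) + 88778)*(-171231) = (-29188 + 88778)*(-171231) = 59590*(-171231) = -10203655290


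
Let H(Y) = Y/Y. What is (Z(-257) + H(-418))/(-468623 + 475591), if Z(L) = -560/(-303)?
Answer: 863/2111304 ≈ 0.00040875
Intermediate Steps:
H(Y) = 1
Z(L) = 560/303 (Z(L) = -560*(-1/303) = 560/303)
(Z(-257) + H(-418))/(-468623 + 475591) = (560/303 + 1)/(-468623 + 475591) = (863/303)/6968 = (863/303)*(1/6968) = 863/2111304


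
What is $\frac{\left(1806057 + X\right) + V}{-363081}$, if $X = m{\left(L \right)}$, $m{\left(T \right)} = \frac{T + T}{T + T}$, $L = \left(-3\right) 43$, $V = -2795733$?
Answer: $\frac{989675}{363081} \approx 2.7258$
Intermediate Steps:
$L = -129$
$m{\left(T \right)} = 1$ ($m{\left(T \right)} = \frac{2 T}{2 T} = 2 T \frac{1}{2 T} = 1$)
$X = 1$
$\frac{\left(1806057 + X\right) + V}{-363081} = \frac{\left(1806057 + 1\right) - 2795733}{-363081} = \left(1806058 - 2795733\right) \left(- \frac{1}{363081}\right) = \left(-989675\right) \left(- \frac{1}{363081}\right) = \frac{989675}{363081}$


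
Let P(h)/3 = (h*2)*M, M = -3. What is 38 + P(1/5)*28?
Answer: -314/5 ≈ -62.800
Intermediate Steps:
P(h) = -18*h (P(h) = 3*((h*2)*(-3)) = 3*((2*h)*(-3)) = 3*(-6*h) = -18*h)
38 + P(1/5)*28 = 38 - 18/5*28 = 38 - 504/5 = -314/5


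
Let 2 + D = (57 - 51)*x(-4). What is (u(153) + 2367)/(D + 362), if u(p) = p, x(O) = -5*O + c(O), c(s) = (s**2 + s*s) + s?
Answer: 35/9 ≈ 3.8889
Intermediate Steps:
c(s) = s + 2*s**2 (c(s) = (s**2 + s**2) + s = 2*s**2 + s = s + 2*s**2)
x(O) = -5*O + O*(1 + 2*O)
D = 286 (D = -2 + (57 - 51)*(2*(-4)*(-2 - 4)) = -2 + 6*(2*(-4)*(-6)) = -2 + 6*48 = -2 + 288 = 286)
(u(153) + 2367)/(D + 362) = (153 + 2367)/(286 + 362) = 2520/648 = 2520*(1/648) = 35/9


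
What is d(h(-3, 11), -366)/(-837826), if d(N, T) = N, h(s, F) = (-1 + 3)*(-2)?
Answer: 2/418913 ≈ 4.7743e-6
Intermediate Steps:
h(s, F) = -4 (h(s, F) = 2*(-2) = -4)
d(h(-3, 11), -366)/(-837826) = -4/(-837826) = -4*(-1/837826) = 2/418913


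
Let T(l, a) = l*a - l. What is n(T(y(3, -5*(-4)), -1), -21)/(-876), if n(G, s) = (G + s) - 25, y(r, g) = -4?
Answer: 19/438 ≈ 0.043379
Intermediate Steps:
T(l, a) = -l + a*l (T(l, a) = a*l - l = -l + a*l)
n(G, s) = -25 + G + s
n(T(y(3, -5*(-4)), -1), -21)/(-876) = (-25 - 4*(-1 - 1) - 21)/(-876) = (-25 - 4*(-2) - 21)*(-1/876) = (-25 + 8 - 21)*(-1/876) = -38*(-1/876) = 19/438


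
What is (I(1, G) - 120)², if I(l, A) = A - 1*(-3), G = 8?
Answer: 11881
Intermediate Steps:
I(l, A) = 3 + A (I(l, A) = A + 3 = 3 + A)
(I(1, G) - 120)² = ((3 + 8) - 120)² = (11 - 120)² = (-109)² = 11881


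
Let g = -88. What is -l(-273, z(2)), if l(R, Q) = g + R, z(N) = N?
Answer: 361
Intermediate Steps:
l(R, Q) = -88 + R
-l(-273, z(2)) = -(-88 - 273) = -1*(-361) = 361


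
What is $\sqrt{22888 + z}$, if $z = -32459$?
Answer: $i \sqrt{9571} \approx 97.832 i$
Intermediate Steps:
$\sqrt{22888 + z} = \sqrt{22888 - 32459} = \sqrt{-9571} = i \sqrt{9571}$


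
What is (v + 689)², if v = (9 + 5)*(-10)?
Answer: 301401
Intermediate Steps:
v = -140 (v = 14*(-10) = -140)
(v + 689)² = (-140 + 689)² = 549² = 301401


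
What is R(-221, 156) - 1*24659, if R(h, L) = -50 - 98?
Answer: -24807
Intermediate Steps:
R(h, L) = -148
R(-221, 156) - 1*24659 = -148 - 1*24659 = -148 - 24659 = -24807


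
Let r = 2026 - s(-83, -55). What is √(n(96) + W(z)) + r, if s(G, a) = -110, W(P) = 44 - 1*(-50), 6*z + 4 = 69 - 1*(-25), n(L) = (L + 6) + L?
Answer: 2136 + 2*√73 ≈ 2153.1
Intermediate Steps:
n(L) = 6 + 2*L (n(L) = (6 + L) + L = 6 + 2*L)
z = 15 (z = -⅔ + (69 - 1*(-25))/6 = -⅔ + (69 + 25)/6 = -⅔ + (⅙)*94 = -⅔ + 47/3 = 15)
W(P) = 94 (W(P) = 44 + 50 = 94)
r = 2136 (r = 2026 - 1*(-110) = 2026 + 110 = 2136)
√(n(96) + W(z)) + r = √((6 + 2*96) + 94) + 2136 = √((6 + 192) + 94) + 2136 = √(198 + 94) + 2136 = √292 + 2136 = 2*√73 + 2136 = 2136 + 2*√73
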